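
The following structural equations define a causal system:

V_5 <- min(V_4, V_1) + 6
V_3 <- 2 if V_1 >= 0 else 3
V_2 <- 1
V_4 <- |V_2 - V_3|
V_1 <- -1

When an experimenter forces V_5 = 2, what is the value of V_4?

2

The intervention breaks the incoming arrows to V_5: V_5 <- min(V_4, V_1) + 6 no longer applies, and V_5 = 2.
Since V_4 is not a descendant of the intervened variable, it is unaffected.
V_3 = 2 if V_1 >= 0 else 3  [with V_1=-1]  = 3
V_4 = |V_2 - V_3|  [with V_2=1, V_3=3]  = 2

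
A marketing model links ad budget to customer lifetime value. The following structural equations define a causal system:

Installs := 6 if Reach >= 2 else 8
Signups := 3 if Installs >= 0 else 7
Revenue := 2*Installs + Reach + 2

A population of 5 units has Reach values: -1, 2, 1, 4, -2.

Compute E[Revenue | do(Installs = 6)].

The intervention sets Installs=6 in all 5 units regardless of Reach. Recomputing Revenue per unit gives 13, 16, 15, 18, 12; average 14.8.

14.8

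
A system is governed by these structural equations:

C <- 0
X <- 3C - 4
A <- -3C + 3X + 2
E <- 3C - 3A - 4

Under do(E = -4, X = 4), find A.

14

Setting E = -4, X = 4 by intervention discards those variables' equations.
A = -3C + 3X + 2  [with C=0, X=4]  = 14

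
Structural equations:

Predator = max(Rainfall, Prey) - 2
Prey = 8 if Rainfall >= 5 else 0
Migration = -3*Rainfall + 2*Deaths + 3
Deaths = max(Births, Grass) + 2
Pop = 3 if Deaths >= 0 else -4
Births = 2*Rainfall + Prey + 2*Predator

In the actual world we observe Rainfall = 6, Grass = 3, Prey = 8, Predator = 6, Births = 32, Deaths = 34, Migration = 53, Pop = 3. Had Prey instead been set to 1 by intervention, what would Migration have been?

The intervention breaks the incoming arrows to Prey: Prey = 8 if Rainfall >= 5 else 0 no longer applies, and Prey = 1.
Predator = max(Rainfall, Prey) - 2  [with Rainfall=6, Prey=1]  = 4
Births = 2*Rainfall + Prey + 2*Predator  [with Rainfall=6, Prey=1, Predator=4]  = 21
Deaths = max(Births, Grass) + 2  [with Births=21, Grass=3]  = 23
Migration = -3*Rainfall + 2*Deaths + 3  [with Rainfall=6, Deaths=23]  = 31

31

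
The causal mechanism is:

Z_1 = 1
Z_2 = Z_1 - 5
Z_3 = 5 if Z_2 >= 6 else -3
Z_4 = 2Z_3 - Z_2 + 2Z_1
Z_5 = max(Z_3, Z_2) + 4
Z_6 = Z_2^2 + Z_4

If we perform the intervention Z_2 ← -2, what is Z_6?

Under do(Z_2=-2), the mechanism Z_2 = Z_1 - 5 is discarded; Z_2 is fixed at -2.
Z_3 = 5 if Z_2 >= 6 else -3  [with Z_2=-2]  = -3
Z_4 = 2Z_3 - Z_2 + 2Z_1  [with Z_3=-3, Z_2=-2, Z_1=1]  = -2
Z_6 = Z_2^2 + Z_4  [with Z_2=-2, Z_4=-2]  = 2

2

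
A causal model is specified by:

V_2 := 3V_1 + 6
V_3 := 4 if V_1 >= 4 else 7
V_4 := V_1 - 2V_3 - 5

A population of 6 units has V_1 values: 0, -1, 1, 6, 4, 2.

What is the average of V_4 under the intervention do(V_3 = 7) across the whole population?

-17

Every unit gets V_3=7 under the intervention. V_4 values become -19, -20, -18, -13, -15, -17; E[V_4|do(V_3=7)] = -17.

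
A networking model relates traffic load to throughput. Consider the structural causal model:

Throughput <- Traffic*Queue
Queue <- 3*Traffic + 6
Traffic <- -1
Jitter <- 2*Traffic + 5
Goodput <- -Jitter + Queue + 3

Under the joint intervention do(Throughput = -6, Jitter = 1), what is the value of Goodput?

The joint intervention fixes Throughput = -6, Jitter = 1, removing each variable's own equation.
Queue = 3*Traffic + 6  [with Traffic=-1]  = 3
Goodput = -Jitter + Queue + 3  [with Jitter=1, Queue=3]  = 5

5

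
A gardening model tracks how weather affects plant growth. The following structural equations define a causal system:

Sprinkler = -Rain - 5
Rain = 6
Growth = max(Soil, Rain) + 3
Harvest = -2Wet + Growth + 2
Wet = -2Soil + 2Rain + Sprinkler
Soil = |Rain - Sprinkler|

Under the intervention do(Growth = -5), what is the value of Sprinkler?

Under do(Growth=-5), the mechanism Growth = max(Soil, Rain) + 3 is discarded; Growth is fixed at -5.
No directed path runs from Growth to Sprinkler, so Sprinkler keeps its natural value.
Sprinkler = -Rain - 5  [with Rain=6]  = -11

-11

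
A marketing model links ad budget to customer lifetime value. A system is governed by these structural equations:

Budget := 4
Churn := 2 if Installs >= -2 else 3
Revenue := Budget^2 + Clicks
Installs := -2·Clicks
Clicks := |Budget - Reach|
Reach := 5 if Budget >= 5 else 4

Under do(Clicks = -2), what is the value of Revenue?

The intervention breaks the incoming arrows to Clicks: Clicks := |Budget - Reach| no longer applies, and Clicks = -2.
Revenue = Budget^2 + Clicks  [with Budget=4, Clicks=-2]  = 14

14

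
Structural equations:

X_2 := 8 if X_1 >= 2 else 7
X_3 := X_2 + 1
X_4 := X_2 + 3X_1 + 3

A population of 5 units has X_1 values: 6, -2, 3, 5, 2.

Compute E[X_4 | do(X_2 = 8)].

The intervention sets X_2=8 in all 5 units regardless of X_1. Recomputing X_4 per unit gives 29, 5, 20, 26, 17; average 19.4.

19.4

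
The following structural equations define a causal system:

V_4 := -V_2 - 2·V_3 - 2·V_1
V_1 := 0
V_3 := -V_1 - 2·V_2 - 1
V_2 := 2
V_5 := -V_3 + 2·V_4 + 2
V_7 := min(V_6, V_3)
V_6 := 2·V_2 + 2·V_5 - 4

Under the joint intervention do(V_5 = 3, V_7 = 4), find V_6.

Under do(V_5 = 3, V_7 = 4), each intervened variable's structural equation is replaced by its fixed value.
V_6 = 2·V_2 + 2·V_5 - 4  [with V_2=2, V_5=3]  = 6

6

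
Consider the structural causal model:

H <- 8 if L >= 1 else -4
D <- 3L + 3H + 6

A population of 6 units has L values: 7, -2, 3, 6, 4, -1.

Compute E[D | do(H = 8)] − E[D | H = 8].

The intervention sets H=8 in all 6 units regardless of L. Recomputing D per unit gives 51, 24, 39, 48, 42, 27; average 38.5.
Conditioning on H=8 selects the 4 unit(s) with L ∈ {7, 3, 6, 4}. Their D values: 51, 39, 48, 42. Mean = 45.
Difference = 38.5 − 45 = -6.5.

-6.5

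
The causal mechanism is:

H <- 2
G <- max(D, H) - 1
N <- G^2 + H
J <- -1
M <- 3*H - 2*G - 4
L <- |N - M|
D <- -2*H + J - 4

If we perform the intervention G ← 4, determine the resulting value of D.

-9

Under do(G=4), the mechanism G <- max(D, H) - 1 is discarded; G is fixed at 4.
Since D is not a descendant of the intervened variable, it is unaffected.
D = -2*H + J - 4  [with H=2, J=-1]  = -9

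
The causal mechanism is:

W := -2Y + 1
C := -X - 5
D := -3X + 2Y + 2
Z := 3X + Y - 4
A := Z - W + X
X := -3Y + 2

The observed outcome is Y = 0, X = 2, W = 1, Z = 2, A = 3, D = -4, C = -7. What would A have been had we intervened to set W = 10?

-6

do(W=10) replaces the equation W := -2Y + 1 with the constant W = 10.
X = -3Y + 2  [with Y=0]  = 2
Z = 3X + Y - 4  [with X=2, Y=0]  = 2
A = Z - W + X  [with Z=2, W=10, X=2]  = -6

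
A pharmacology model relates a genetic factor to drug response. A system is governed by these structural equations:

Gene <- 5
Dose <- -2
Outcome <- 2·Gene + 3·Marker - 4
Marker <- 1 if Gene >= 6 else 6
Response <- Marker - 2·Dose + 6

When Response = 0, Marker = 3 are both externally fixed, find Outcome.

The joint intervention fixes Response = 0, Marker = 3, removing each variable's own equation.
Outcome = 2·Gene + 3·Marker - 4  [with Gene=5, Marker=3]  = 15

15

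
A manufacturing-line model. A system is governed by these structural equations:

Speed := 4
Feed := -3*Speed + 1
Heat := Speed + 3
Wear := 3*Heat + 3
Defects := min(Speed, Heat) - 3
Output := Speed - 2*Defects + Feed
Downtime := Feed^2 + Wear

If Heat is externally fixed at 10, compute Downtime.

The intervention breaks the incoming arrows to Heat: Heat := Speed + 3 no longer applies, and Heat = 10.
Feed = -3*Speed + 1  [with Speed=4]  = -11
Wear = 3*Heat + 3  [with Heat=10]  = 33
Downtime = Feed^2 + Wear  [with Feed=-11, Wear=33]  = 154

154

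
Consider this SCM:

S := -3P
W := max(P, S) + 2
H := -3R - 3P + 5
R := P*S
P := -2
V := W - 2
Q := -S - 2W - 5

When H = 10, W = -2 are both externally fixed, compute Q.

-7

Setting H = 10, W = -2 by intervention discards those variables' equations.
S = -3P  [with P=-2]  = 6
Q = -S - 2W - 5  [with S=6, W=-2]  = -7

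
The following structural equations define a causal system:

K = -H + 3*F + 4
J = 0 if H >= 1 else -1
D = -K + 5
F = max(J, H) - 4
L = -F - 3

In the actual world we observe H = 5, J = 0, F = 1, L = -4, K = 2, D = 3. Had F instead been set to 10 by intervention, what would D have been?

-24

The intervention breaks the incoming arrows to F: F = max(J, H) - 4 no longer applies, and F = 10.
K = -H + 3*F + 4  [with H=5, F=10]  = 29
D = -K + 5  [with K=29]  = -24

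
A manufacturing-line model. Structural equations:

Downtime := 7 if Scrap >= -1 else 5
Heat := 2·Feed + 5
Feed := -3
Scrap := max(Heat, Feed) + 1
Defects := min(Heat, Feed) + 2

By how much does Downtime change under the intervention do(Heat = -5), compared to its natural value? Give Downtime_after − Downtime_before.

-2

do(Heat=-5) replaces the equation Heat := 2·Feed + 5 with the constant Heat = -5.
Scrap = max(Heat, Feed) + 1  [with Heat=-5, Feed=-3]  = -2
Downtime = 7 if Scrap >= -1 else 5  [with Scrap=-2]  = 5
Without intervention: Heat = 2·Feed + 5  [with Feed=-3]  = -1; Scrap = max(Heat, Feed) + 1  [with Heat=-1, Feed=-3]  = 0; Downtime = 7 if Scrap >= -1 else 5  [with Scrap=0]  = 7.
Change = 5 − 7 = -2.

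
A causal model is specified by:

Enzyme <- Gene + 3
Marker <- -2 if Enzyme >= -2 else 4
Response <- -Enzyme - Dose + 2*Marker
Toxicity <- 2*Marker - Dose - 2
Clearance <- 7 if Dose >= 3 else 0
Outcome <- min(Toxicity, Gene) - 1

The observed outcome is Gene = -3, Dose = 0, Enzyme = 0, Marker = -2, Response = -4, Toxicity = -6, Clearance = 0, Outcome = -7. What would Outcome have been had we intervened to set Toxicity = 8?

-4

Intervening sets Toxicity = 8 and removes its equation (Toxicity <- 2*Marker - Dose - 2).
Outcome = min(Toxicity, Gene) - 1  [with Toxicity=8, Gene=-3]  = -4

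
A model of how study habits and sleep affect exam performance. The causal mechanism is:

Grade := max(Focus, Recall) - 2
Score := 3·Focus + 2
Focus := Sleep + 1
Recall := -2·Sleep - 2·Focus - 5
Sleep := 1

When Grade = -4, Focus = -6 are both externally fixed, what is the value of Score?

-16

Setting Grade = -4, Focus = -6 by intervention discards those variables' equations.
Score = 3·Focus + 2  [with Focus=-6]  = -16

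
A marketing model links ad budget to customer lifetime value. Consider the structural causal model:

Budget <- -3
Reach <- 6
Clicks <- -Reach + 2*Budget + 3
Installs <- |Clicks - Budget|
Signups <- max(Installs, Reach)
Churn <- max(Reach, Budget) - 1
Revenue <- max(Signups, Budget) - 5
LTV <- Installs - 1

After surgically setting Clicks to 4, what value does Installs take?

The intervention breaks the incoming arrows to Clicks: Clicks <- -Reach + 2*Budget + 3 no longer applies, and Clicks = 4.
Installs = |Clicks - Budget|  [with Clicks=4, Budget=-3]  = 7

7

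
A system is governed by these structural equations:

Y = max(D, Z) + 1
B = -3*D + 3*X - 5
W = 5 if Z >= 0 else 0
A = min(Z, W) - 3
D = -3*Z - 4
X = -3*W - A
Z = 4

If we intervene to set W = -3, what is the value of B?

88

Under do(W=-3), the mechanism W = 5 if Z >= 0 else 0 is discarded; W is fixed at -3.
D = -3*Z - 4  [with Z=4]  = -16
A = min(Z, W) - 3  [with Z=4, W=-3]  = -6
X = -3*W - A  [with W=-3, A=-6]  = 15
B = -3*D + 3*X - 5  [with D=-16, X=15]  = 88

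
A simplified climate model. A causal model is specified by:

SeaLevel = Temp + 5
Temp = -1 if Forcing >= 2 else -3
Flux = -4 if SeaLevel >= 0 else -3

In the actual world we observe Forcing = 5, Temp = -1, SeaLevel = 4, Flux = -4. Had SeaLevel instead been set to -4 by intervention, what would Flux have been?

-3

The intervention breaks the incoming arrows to SeaLevel: SeaLevel = Temp + 5 no longer applies, and SeaLevel = -4.
Flux = -4 if SeaLevel >= 0 else -3  [with SeaLevel=-4]  = -3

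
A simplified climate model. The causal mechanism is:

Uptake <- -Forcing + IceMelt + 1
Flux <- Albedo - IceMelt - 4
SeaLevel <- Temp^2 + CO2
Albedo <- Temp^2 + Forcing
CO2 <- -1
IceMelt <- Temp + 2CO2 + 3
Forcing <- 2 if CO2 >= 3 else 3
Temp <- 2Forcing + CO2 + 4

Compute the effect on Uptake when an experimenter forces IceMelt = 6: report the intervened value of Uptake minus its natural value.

-4

do(IceMelt=6) replaces the equation IceMelt <- Temp + 2CO2 + 3 with the constant IceMelt = 6.
Forcing = 2 if CO2 >= 3 else 3  [with CO2=-1]  = 3
Uptake = -Forcing + IceMelt + 1  [with Forcing=3, IceMelt=6]  = 4
Without intervention: Forcing = 2 if CO2 >= 3 else 3  [with CO2=-1]  = 3; Temp = 2Forcing + CO2 + 4  [with Forcing=3, CO2=-1]  = 9; IceMelt = Temp + 2CO2 + 3  [with Temp=9, CO2=-1]  = 10; Uptake = -Forcing + IceMelt + 1  [with Forcing=3, IceMelt=10]  = 8.
Change = 4 − 8 = -4.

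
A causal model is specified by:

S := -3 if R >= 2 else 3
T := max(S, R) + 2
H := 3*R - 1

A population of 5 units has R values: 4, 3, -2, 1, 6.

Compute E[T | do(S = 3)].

Under do(S=3), S's equation is replaced by S=3 for every unit. Per-unit T: 6, 5, 5, 5, 8. Mean = 5.8.

5.8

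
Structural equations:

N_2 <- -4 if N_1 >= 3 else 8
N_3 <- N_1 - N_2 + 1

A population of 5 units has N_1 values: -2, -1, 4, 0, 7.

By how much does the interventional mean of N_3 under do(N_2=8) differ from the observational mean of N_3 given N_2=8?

do(N_2=8) breaks N_2's dependence on N_1. With N_2=8 fixed, N_3 across the units is -9, -8, -3, -7, 0, mean -5.4.
E[N_3|N_2=8] averages over only the 3 units with N_2=8 (N_1 = -2, -1, 0): N_3 = -9, -8, -7, mean -8.
Difference = -5.4 − (-8) = 2.6.

2.6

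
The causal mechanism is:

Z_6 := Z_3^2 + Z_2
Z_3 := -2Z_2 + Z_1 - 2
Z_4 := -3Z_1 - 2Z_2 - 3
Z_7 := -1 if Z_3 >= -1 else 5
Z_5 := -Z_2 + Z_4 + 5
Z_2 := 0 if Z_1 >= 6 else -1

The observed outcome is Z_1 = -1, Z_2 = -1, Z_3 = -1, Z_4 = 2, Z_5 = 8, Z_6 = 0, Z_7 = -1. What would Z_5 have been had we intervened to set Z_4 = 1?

Intervening sets Z_4 = 1 and removes its equation (Z_4 := -3Z_1 - 2Z_2 - 3).
Z_2 = 0 if Z_1 >= 6 else -1  [with Z_1=-1]  = -1
Z_5 = -Z_2 + Z_4 + 5  [with Z_2=-1, Z_4=1]  = 7

7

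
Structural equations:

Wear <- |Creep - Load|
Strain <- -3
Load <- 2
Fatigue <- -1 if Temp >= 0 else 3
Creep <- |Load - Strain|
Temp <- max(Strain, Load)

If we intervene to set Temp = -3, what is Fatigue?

The intervention breaks the incoming arrows to Temp: Temp <- max(Strain, Load) no longer applies, and Temp = -3.
Fatigue = -1 if Temp >= 0 else 3  [with Temp=-3]  = 3

3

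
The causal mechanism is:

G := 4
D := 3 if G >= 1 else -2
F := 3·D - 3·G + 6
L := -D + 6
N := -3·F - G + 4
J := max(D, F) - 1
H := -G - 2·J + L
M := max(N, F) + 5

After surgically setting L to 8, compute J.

Under do(L=8), the mechanism L := -D + 6 is discarded; L is fixed at 8.
Since J is not a descendant of the intervened variable, it is unaffected.
D = 3 if G >= 1 else -2  [with G=4]  = 3
F = 3·D - 3·G + 6  [with D=3, G=4]  = 3
J = max(D, F) - 1  [with D=3, F=3]  = 2

2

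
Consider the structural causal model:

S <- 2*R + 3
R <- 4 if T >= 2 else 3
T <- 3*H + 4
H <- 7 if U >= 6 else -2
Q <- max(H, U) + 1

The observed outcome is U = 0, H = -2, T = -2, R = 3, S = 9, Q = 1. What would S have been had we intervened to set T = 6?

do(T=6) replaces the equation T <- 3*H + 4 with the constant T = 6.
R = 4 if T >= 2 else 3  [with T=6]  = 4
S = 2*R + 3  [with R=4]  = 11

11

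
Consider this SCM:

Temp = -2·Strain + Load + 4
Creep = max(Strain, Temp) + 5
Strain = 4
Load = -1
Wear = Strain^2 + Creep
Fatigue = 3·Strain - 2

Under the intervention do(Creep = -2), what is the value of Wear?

14

Intervening sets Creep = -2 and removes its equation (Creep = max(Strain, Temp) + 5).
Wear = Strain^2 + Creep  [with Strain=4, Creep=-2]  = 14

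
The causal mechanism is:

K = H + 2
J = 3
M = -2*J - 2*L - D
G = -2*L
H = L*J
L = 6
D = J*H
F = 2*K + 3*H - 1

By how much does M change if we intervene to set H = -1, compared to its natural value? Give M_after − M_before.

do(H=-1) replaces the equation H = L*J with the constant H = -1.
D = J*H  [with J=3, H=-1]  = -3
M = -2*J - 2*L - D  [with J=3, L=6, D=-3]  = -15
Without intervention: H = L*J  [with L=6, J=3]  = 18; D = J*H  [with J=3, H=18]  = 54; M = -2*J - 2*L - D  [with J=3, L=6, D=54]  = -72.
Change = -15 − (-72) = 57.

57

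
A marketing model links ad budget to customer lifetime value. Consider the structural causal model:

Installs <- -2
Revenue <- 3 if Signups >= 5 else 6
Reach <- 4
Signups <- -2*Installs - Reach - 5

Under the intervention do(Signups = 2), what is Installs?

Under do(Signups=2), the mechanism Signups <- -2*Installs - Reach - 5 is discarded; Signups is fixed at 2.
Since Installs is not a descendant of the intervened variable, it is unaffected.

-2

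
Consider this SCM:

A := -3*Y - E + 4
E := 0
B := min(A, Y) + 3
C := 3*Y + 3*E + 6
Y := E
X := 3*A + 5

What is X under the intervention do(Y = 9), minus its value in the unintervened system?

do(Y=9) replaces the equation Y := E with the constant Y = 9.
A = -3*Y - E + 4  [with Y=9, E=0]  = -23
X = 3*A + 5  [with A=-23]  = -64
Without intervention: Y = E  [with E=0]  = 0; A = -3*Y - E + 4  [with Y=0, E=0]  = 4; X = 3*A + 5  [with A=4]  = 17.
Change = -64 − 17 = -81.

-81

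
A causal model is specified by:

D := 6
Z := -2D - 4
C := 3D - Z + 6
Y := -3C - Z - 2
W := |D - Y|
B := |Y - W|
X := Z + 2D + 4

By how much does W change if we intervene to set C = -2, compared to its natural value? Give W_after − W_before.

-98

do(C=-2) replaces the equation C := 3D - Z + 6 with the constant C = -2.
Z = -2D - 4  [with D=6]  = -16
Y = -3C - Z - 2  [with C=-2, Z=-16]  = 20
W = |D - Y|  [with D=6, Y=20]  = 14
Without intervention: Z = -2D - 4  [with D=6]  = -16; C = 3D - Z + 6  [with D=6, Z=-16]  = 40; Y = -3C - Z - 2  [with C=40, Z=-16]  = -106; W = |D - Y|  [with D=6, Y=-106]  = 112.
Change = 14 − 112 = -98.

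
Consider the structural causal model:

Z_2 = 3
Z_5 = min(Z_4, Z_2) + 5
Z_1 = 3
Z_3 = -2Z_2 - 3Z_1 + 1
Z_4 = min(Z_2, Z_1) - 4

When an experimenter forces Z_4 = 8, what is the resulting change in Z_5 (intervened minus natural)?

4

Intervening sets Z_4 = 8 and removes its equation (Z_4 = min(Z_2, Z_1) - 4).
Z_5 = min(Z_4, Z_2) + 5  [with Z_4=8, Z_2=3]  = 8
Without intervention: Z_4 = min(Z_2, Z_1) - 4  [with Z_2=3, Z_1=3]  = -1; Z_5 = min(Z_4, Z_2) + 5  [with Z_4=-1, Z_2=3]  = 4.
Change = 8 − 4 = 4.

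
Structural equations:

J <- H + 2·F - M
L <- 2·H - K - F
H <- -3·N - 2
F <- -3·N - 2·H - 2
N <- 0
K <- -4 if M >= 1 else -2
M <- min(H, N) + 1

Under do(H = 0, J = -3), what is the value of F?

The joint intervention fixes H = 0, J = -3, removing each variable's own equation.
F = -3·N - 2·H - 2  [with N=0, H=0]  = -2

-2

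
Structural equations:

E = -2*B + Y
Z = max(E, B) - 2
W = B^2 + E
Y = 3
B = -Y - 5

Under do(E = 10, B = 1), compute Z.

8

Setting E = 10, B = 1 by intervention discards those variables' equations.
Z = max(E, B) - 2  [with E=10, B=1]  = 8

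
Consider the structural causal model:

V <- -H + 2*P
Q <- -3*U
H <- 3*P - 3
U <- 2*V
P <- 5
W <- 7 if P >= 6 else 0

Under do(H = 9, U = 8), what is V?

The joint intervention fixes H = 9, U = 8, removing each variable's own equation.
V = -H + 2*P  [with H=9, P=5]  = 1

1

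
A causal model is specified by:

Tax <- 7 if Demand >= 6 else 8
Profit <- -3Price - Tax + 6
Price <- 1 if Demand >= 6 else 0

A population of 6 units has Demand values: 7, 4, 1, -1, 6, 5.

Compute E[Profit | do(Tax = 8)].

-3

do(Tax=8) breaks Tax's dependence on Demand. With Tax=8 fixed, Profit across the units is -5, -2, -2, -2, -5, -2, mean -3.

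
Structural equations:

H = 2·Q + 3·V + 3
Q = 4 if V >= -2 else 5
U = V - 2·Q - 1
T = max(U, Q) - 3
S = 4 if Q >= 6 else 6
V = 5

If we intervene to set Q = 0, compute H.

18

do(Q=0) replaces the equation Q = 4 if V >= -2 else 5 with the constant Q = 0.
H = 2·Q + 3·V + 3  [with Q=0, V=5]  = 18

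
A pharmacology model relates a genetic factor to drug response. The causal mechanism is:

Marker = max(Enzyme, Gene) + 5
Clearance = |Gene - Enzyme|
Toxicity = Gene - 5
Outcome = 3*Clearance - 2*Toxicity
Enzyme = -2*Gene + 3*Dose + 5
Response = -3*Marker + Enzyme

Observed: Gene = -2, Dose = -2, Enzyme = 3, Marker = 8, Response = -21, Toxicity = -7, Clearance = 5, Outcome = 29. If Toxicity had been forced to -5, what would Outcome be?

Intervening sets Toxicity = -5 and removes its equation (Toxicity = Gene - 5).
Enzyme = -2*Gene + 3*Dose + 5  [with Gene=-2, Dose=-2]  = 3
Clearance = |Gene - Enzyme|  [with Gene=-2, Enzyme=3]  = 5
Outcome = 3*Clearance - 2*Toxicity  [with Clearance=5, Toxicity=-5]  = 25

25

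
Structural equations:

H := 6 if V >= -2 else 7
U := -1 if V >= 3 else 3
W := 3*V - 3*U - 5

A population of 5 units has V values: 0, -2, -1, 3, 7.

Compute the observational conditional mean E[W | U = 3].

Conditioning on U=3 selects the 3 unit(s) with V ∈ {0, -2, -1}. Their W values: -14, -20, -17. Mean = -17.

-17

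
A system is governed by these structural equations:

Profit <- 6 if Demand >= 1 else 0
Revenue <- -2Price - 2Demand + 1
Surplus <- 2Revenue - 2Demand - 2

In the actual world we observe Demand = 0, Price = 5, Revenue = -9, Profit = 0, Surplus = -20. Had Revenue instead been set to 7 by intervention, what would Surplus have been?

do(Revenue=7) replaces the equation Revenue <- -2Price - 2Demand + 1 with the constant Revenue = 7.
Surplus = 2Revenue - 2Demand - 2  [with Revenue=7, Demand=0]  = 12

12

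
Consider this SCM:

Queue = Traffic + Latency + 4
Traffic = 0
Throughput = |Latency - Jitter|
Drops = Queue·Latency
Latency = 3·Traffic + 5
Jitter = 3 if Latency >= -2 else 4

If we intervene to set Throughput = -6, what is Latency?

5

do(Throughput=-6) replaces the equation Throughput = |Latency - Jitter| with the constant Throughput = -6.
Latency is not downstream of the intervention, so its value is determined by the original equations.
Latency = 3·Traffic + 5  [with Traffic=0]  = 5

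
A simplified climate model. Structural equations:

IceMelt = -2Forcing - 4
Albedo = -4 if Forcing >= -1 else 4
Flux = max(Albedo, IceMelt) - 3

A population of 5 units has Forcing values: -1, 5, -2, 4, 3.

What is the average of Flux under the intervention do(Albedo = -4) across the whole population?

-5.8

Under do(Albedo=-4), Albedo's equation is replaced by Albedo=-4 for every unit. Per-unit Flux: -5, -7, -3, -7, -7. Mean = -5.8.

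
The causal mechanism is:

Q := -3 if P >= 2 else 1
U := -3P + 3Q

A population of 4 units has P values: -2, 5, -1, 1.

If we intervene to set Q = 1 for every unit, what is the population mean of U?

Under do(Q=1), Q's equation is replaced by Q=1 for every unit. Per-unit U: 9, -12, 6, 0. Mean = 0.75.

0.75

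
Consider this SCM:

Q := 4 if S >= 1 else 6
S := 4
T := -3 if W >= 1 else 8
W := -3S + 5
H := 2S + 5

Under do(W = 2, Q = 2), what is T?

-3

The joint intervention fixes W = 2, Q = 2, removing each variable's own equation.
T = -3 if W >= 1 else 8  [with W=2]  = -3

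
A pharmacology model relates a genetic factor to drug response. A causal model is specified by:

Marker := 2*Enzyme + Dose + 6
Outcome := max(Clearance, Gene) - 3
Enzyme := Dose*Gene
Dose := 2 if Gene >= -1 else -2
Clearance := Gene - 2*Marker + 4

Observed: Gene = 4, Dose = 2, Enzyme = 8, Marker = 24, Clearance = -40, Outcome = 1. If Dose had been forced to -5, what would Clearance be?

86

do(Dose=-5) replaces the equation Dose := 2 if Gene >= -1 else -2 with the constant Dose = -5.
Enzyme = Dose*Gene  [with Dose=-5, Gene=4]  = -20
Marker = 2*Enzyme + Dose + 6  [with Enzyme=-20, Dose=-5]  = -39
Clearance = Gene - 2*Marker + 4  [with Gene=4, Marker=-39]  = 86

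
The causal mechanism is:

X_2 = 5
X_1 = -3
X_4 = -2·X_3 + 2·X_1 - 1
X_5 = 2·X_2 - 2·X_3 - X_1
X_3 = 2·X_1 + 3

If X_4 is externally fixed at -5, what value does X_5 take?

Intervening sets X_4 = -5 and removes its equation (X_4 = -2·X_3 + 2·X_1 - 1).
No directed path runs from X_4 to X_5, so X_5 keeps its natural value.
X_3 = 2·X_1 + 3  [with X_1=-3]  = -3
X_5 = 2·X_2 - 2·X_3 - X_1  [with X_2=5, X_3=-3, X_1=-3]  = 19

19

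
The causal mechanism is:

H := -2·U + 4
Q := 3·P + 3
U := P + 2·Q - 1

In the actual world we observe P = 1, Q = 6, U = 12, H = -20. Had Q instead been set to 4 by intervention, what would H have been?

Under do(Q=4), the mechanism Q := 3·P + 3 is discarded; Q is fixed at 4.
U = P + 2·Q - 1  [with P=1, Q=4]  = 8
H = -2·U + 4  [with U=8]  = -12

-12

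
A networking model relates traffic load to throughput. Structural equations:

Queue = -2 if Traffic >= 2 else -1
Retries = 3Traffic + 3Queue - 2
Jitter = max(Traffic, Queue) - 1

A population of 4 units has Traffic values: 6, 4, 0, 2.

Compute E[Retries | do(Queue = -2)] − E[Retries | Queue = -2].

-3

Every unit gets Queue=-2 under the intervention. Retries values become 10, 4, -8, -2; E[Retries|do(Queue=-2)] = 1.
Observing Queue=-2 restricts to units where Queue's equation naturally yields -2: Traffic ∈ {6, 4, 2}. In that subpopulation Retries = 10, 4, -2, mean 4.
Difference = 1 − 4 = -3.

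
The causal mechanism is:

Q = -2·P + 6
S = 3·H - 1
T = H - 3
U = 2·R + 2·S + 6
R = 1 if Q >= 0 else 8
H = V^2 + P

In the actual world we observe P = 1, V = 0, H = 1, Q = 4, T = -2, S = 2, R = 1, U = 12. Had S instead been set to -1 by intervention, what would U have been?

Intervening sets S = -1 and removes its equation (S = 3·H - 1).
Q = -2·P + 6  [with P=1]  = 4
R = 1 if Q >= 0 else 8  [with Q=4]  = 1
U = 2·R + 2·S + 6  [with R=1, S=-1]  = 6

6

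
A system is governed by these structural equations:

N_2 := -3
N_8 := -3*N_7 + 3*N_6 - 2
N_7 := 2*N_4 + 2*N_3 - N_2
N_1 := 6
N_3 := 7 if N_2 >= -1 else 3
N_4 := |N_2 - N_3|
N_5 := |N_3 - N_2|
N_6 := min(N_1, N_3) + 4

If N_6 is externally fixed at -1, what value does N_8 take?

-68

Intervening sets N_6 = -1 and removes its equation (N_6 := min(N_1, N_3) + 4).
N_3 = 7 if N_2 >= -1 else 3  [with N_2=-3]  = 3
N_4 = |N_2 - N_3|  [with N_2=-3, N_3=3]  = 6
N_7 = 2*N_4 + 2*N_3 - N_2  [with N_4=6, N_3=3, N_2=-3]  = 21
N_8 = -3*N_7 + 3*N_6 - 2  [with N_7=21, N_6=-1]  = -68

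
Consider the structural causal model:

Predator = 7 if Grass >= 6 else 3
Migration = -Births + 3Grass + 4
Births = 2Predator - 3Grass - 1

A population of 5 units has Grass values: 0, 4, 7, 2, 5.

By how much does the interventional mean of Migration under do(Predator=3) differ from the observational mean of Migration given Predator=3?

Under do(Predator=3), Predator's equation is replaced by Predator=3 for every unit. Per-unit Migration: -1, 23, 41, 11, 29. Mean = 20.6.
Conditioning on Predator=3 selects the 4 unit(s) with Grass ∈ {0, 4, 2, 5}. Their Migration values: -1, 23, 11, 29. Mean = 15.5.
Difference = 20.6 − 15.5 = 5.1.

5.1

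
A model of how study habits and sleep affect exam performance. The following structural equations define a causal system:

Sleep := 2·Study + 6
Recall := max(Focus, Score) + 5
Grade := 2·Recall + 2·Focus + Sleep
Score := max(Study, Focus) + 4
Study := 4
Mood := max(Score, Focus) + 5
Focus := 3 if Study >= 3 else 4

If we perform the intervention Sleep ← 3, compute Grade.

35

Under do(Sleep=3), the mechanism Sleep := 2·Study + 6 is discarded; Sleep is fixed at 3.
Focus = 3 if Study >= 3 else 4  [with Study=4]  = 3
Score = max(Study, Focus) + 4  [with Study=4, Focus=3]  = 8
Recall = max(Focus, Score) + 5  [with Focus=3, Score=8]  = 13
Grade = 2·Recall + 2·Focus + Sleep  [with Recall=13, Focus=3, Sleep=3]  = 35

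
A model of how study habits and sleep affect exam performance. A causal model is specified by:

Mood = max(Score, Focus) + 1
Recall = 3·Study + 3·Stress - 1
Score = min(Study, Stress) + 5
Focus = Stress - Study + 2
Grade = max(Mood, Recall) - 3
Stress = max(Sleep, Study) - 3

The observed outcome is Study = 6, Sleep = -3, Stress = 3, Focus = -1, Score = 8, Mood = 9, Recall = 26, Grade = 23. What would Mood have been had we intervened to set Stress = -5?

1

The intervention breaks the incoming arrows to Stress: Stress = max(Sleep, Study) - 3 no longer applies, and Stress = -5.
Focus = Stress - Study + 2  [with Stress=-5, Study=6]  = -9
Score = min(Study, Stress) + 5  [with Study=6, Stress=-5]  = 0
Mood = max(Score, Focus) + 1  [with Score=0, Focus=-9]  = 1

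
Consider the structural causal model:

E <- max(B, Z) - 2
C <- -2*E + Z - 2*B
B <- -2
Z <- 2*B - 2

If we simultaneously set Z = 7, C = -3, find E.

The joint intervention fixes Z = 7, C = -3, removing each variable's own equation.
E = max(B, Z) - 2  [with B=-2, Z=7]  = 5

5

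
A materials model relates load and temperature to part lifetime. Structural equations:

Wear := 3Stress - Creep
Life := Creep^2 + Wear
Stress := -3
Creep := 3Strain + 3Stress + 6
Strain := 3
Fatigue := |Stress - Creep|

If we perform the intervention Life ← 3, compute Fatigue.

9

do(Life=3) replaces the equation Life := Creep^2 + Wear with the constant Life = 3.
Since Fatigue is not a descendant of the intervened variable, it is unaffected.
Creep = 3Strain + 3Stress + 6  [with Strain=3, Stress=-3]  = 6
Fatigue = |Stress - Creep|  [with Stress=-3, Creep=6]  = 9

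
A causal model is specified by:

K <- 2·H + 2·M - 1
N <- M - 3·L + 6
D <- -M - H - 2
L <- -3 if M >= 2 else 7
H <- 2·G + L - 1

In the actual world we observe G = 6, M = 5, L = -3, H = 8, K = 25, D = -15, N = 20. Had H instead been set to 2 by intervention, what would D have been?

Under do(H=2), the mechanism H <- 2·G + L - 1 is discarded; H is fixed at 2.
D = -M - H - 2  [with M=5, H=2]  = -9

-9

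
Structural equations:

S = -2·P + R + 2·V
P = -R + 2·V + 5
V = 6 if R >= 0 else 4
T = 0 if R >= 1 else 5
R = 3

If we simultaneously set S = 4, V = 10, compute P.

Setting S = 4, V = 10 by intervention discards those variables' equations.
P = -R + 2·V + 5  [with R=3, V=10]  = 22

22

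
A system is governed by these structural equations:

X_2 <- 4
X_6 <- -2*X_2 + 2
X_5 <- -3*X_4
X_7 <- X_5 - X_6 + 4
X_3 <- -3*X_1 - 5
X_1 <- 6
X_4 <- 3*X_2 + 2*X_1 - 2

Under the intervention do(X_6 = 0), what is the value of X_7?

-62

Intervening sets X_6 = 0 and removes its equation (X_6 <- -2*X_2 + 2).
X_4 = 3*X_2 + 2*X_1 - 2  [with X_2=4, X_1=6]  = 22
X_5 = -3*X_4  [with X_4=22]  = -66
X_7 = X_5 - X_6 + 4  [with X_5=-66, X_6=0]  = -62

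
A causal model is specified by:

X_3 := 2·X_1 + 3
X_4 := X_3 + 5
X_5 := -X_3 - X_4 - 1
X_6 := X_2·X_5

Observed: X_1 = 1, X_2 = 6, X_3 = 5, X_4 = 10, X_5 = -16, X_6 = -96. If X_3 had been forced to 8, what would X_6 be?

The intervention breaks the incoming arrows to X_3: X_3 := 2·X_1 + 3 no longer applies, and X_3 = 8.
X_4 = X_3 + 5  [with X_3=8]  = 13
X_5 = -X_3 - X_4 - 1  [with X_3=8, X_4=13]  = -22
X_6 = X_2·X_5  [with X_2=6, X_5=-22]  = -132

-132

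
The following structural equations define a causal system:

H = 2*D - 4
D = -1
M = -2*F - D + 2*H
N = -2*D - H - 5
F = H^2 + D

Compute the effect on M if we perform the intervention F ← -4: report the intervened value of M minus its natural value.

78

The intervention breaks the incoming arrows to F: F = H^2 + D no longer applies, and F = -4.
H = 2*D - 4  [with D=-1]  = -6
M = -2*F - D + 2*H  [with F=-4, D=-1, H=-6]  = -3
Without intervention: H = 2*D - 4  [with D=-1]  = -6; F = H^2 + D  [with H=-6, D=-1]  = 35; M = -2*F - D + 2*H  [with F=35, D=-1, H=-6]  = -81.
Change = -3 − (-81) = 78.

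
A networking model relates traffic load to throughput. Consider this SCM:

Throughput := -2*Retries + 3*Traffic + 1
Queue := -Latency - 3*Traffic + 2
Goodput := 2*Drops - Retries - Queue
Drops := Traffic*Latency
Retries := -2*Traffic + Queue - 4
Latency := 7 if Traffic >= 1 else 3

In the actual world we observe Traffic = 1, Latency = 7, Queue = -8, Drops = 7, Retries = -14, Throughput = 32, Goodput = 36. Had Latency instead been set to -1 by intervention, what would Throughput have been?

16

Under do(Latency=-1), the mechanism Latency := 7 if Traffic >= 1 else 3 is discarded; Latency is fixed at -1.
Queue = -Latency - 3*Traffic + 2  [with Latency=-1, Traffic=1]  = 0
Retries = -2*Traffic + Queue - 4  [with Traffic=1, Queue=0]  = -6
Throughput = -2*Retries + 3*Traffic + 1  [with Retries=-6, Traffic=1]  = 16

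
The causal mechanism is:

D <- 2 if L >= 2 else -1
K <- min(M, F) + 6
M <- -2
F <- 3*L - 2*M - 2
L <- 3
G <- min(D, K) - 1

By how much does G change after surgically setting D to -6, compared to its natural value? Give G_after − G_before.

-8

Under do(D=-6), the mechanism D <- 2 if L >= 2 else -1 is discarded; D is fixed at -6.
F = 3*L - 2*M - 2  [with L=3, M=-2]  = 11
K = min(M, F) + 6  [with M=-2, F=11]  = 4
G = min(D, K) - 1  [with D=-6, K=4]  = -7
Without intervention: F = 3*L - 2*M - 2  [with L=3, M=-2]  = 11; D = 2 if L >= 2 else -1  [with L=3]  = 2; K = min(M, F) + 6  [with M=-2, F=11]  = 4; G = min(D, K) - 1  [with D=2, K=4]  = 1.
Change = -7 − 1 = -8.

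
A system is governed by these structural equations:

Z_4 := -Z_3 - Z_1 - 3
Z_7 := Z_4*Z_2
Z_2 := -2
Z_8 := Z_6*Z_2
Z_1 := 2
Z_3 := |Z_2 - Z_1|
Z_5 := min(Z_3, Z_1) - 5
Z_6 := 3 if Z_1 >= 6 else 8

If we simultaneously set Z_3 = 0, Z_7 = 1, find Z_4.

-5

The joint intervention fixes Z_3 = 0, Z_7 = 1, removing each variable's own equation.
Z_4 = -Z_3 - Z_1 - 3  [with Z_3=0, Z_1=2]  = -5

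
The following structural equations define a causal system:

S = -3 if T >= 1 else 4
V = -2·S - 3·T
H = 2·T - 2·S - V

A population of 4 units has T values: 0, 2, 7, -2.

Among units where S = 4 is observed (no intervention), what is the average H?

E[H|S=4] averages over only the 2 units with S=4 (T = 0, -2): H = 0, -10, mean -5.

-5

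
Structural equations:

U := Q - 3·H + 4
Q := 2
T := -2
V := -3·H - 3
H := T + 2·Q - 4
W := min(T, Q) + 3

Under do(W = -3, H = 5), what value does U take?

The joint intervention fixes W = -3, H = 5, removing each variable's own equation.
U = Q - 3·H + 4  [with Q=2, H=5]  = -9

-9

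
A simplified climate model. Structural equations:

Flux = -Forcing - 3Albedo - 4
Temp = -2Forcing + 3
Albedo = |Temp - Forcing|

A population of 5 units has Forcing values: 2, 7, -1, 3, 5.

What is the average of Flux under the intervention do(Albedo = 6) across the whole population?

Under do(Albedo=6), Albedo's equation is replaced by Albedo=6 for every unit. Per-unit Flux: -24, -29, -21, -25, -27. Mean = -25.2.

-25.2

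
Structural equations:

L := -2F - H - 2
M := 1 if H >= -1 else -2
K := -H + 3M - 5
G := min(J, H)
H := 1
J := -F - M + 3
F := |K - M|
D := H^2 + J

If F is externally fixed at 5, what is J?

-3

Intervening sets F = 5 and removes its equation (F := |K - M|).
M = 1 if H >= -1 else -2  [with H=1]  = 1
J = -F - M + 3  [with F=5, M=1]  = -3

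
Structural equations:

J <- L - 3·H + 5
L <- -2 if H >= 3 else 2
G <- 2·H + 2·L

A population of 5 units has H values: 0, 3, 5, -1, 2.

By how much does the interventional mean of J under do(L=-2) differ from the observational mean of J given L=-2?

6.6

Under do(L=-2), L's equation is replaced by L=-2 for every unit. Per-unit J: 3, -6, -12, 6, -3. Mean = -2.4.
Conditioning on L=-2 selects the 2 unit(s) with H ∈ {3, 5}. Their J values: -6, -12. Mean = -9.
Difference = -2.4 − (-9) = 6.6.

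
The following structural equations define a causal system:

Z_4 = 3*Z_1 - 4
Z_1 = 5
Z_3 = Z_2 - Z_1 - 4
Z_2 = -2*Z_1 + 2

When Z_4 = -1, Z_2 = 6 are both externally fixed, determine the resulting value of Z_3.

Setting Z_4 = -1, Z_2 = 6 by intervention discards those variables' equations.
Z_3 = Z_2 - Z_1 - 4  [with Z_2=6, Z_1=5]  = -3

-3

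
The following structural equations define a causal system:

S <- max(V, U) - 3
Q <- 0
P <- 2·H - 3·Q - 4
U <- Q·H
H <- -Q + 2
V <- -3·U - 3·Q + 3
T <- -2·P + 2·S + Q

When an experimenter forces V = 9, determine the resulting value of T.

Under do(V=9), the mechanism V <- -3·U - 3·Q + 3 is discarded; V is fixed at 9.
H = -Q + 2  [with Q=0]  = 2
U = Q·H  [with Q=0, H=2]  = 0
P = 2·H - 3·Q - 4  [with H=2, Q=0]  = 0
S = max(V, U) - 3  [with V=9, U=0]  = 6
T = -2·P + 2·S + Q  [with P=0, S=6, Q=0]  = 12

12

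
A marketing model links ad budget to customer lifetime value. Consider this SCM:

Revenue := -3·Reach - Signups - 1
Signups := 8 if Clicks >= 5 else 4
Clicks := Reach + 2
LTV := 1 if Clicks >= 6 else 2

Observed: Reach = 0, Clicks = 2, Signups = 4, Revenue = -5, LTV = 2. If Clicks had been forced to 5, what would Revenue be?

Under do(Clicks=5), the mechanism Clicks := Reach + 2 is discarded; Clicks is fixed at 5.
Signups = 8 if Clicks >= 5 else 4  [with Clicks=5]  = 8
Revenue = -3·Reach - Signups - 1  [with Reach=0, Signups=8]  = -9

-9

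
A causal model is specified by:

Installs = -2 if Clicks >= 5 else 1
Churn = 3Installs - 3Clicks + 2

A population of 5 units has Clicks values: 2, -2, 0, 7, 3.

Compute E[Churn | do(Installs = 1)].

Under do(Installs=1), Installs's equation is replaced by Installs=1 for every unit. Per-unit Churn: -1, 11, 5, -16, -4. Mean = -1.

-1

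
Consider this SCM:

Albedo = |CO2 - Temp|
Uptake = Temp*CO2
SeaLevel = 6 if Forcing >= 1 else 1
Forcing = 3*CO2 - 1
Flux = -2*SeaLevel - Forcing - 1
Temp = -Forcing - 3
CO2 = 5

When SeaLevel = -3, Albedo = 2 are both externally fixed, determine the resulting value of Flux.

Setting SeaLevel = -3, Albedo = 2 by intervention discards those variables' equations.
Forcing = 3*CO2 - 1  [with CO2=5]  = 14
Flux = -2*SeaLevel - Forcing - 1  [with SeaLevel=-3, Forcing=14]  = -9

-9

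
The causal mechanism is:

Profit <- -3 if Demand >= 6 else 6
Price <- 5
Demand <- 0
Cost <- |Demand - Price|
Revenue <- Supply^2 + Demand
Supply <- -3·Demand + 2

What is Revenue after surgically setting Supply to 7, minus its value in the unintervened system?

do(Supply=7) replaces the equation Supply <- -3·Demand + 2 with the constant Supply = 7.
Revenue = Supply^2 + Demand  [with Supply=7, Demand=0]  = 49
Without intervention: Supply = -3·Demand + 2  [with Demand=0]  = 2; Revenue = Supply^2 + Demand  [with Supply=2, Demand=0]  = 4.
Change = 49 − 4 = 45.

45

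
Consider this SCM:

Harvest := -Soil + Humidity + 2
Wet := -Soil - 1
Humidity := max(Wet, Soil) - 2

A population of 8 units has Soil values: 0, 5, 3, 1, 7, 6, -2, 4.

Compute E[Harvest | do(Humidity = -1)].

The intervention sets Humidity=-1 in all 8 units regardless of Soil. Recomputing Harvest per unit gives 1, -4, -2, 0, -6, -5, 3, -3; average -2.

-2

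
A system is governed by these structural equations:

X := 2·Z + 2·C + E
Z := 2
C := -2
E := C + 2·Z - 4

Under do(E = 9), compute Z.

2

Under do(E=9), the mechanism E := C + 2·Z - 4 is discarded; E is fixed at 9.
Since Z is not a descendant of the intervened variable, it is unaffected.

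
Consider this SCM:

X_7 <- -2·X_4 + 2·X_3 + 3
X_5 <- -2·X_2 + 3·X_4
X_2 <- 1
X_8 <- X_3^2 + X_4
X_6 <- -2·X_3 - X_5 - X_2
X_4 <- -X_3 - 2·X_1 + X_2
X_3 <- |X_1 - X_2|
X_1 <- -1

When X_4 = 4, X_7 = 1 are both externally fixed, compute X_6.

The joint intervention fixes X_4 = 4, X_7 = 1, removing each variable's own equation.
X_3 = |X_1 - X_2|  [with X_1=-1, X_2=1]  = 2
X_5 = -2·X_2 + 3·X_4  [with X_2=1, X_4=4]  = 10
X_6 = -2·X_3 - X_5 - X_2  [with X_3=2, X_5=10, X_2=1]  = -15

-15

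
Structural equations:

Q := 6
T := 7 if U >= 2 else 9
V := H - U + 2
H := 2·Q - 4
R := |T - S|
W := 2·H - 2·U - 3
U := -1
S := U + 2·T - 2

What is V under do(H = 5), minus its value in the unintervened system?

The intervention breaks the incoming arrows to H: H := 2·Q - 4 no longer applies, and H = 5.
V = H - U + 2  [with H=5, U=-1]  = 8
Without intervention: H = 2·Q - 4  [with Q=6]  = 8; V = H - U + 2  [with H=8, U=-1]  = 11.
Change = 8 − 11 = -3.

-3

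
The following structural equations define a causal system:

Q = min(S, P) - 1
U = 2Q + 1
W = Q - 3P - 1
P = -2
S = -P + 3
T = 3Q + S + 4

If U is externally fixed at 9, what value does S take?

Under do(U=9), the mechanism U = 2Q + 1 is discarded; U is fixed at 9.
No directed path runs from U to S, so S keeps its natural value.
S = -P + 3  [with P=-2]  = 5

5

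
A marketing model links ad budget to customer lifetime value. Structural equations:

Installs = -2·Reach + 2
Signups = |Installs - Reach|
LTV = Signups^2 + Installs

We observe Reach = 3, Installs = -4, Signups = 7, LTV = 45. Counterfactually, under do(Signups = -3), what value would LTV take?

5

The intervention breaks the incoming arrows to Signups: Signups = |Installs - Reach| no longer applies, and Signups = -3.
Installs = -2·Reach + 2  [with Reach=3]  = -4
LTV = Signups^2 + Installs  [with Signups=-3, Installs=-4]  = 5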